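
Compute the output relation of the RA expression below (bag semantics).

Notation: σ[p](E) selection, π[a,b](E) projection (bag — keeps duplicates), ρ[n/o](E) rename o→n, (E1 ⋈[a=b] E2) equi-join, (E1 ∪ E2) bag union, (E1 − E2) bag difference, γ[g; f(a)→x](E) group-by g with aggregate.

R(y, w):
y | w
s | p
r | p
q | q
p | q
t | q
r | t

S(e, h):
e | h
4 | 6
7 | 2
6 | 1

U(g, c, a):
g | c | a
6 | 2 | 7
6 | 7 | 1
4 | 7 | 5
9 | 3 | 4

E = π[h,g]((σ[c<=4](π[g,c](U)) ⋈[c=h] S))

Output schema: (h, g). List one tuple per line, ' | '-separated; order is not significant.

Per-node cardinality:
  U → 4
  π[g,c](U) → 4
  σ[c<=4](π[g,c](U)) → 2
  S → 3
  (σ[c<=4](π[g,c](U)) ⋈[c=h] S) → 1
  π[h,g]((σ[c<=4](π[g,c](U)) ⋈[c=h] S)) → 1

== RESULT ==
h | g
2 | 6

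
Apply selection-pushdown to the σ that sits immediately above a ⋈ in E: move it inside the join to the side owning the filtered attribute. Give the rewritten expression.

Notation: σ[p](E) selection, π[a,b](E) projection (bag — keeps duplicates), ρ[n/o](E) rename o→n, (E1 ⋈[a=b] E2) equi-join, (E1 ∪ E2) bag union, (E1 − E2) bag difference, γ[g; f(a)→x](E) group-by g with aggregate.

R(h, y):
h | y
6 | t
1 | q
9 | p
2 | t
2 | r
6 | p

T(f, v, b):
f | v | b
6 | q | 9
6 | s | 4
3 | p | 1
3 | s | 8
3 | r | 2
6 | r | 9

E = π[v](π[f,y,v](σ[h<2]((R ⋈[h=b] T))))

σ filters on h, owned by the left side.
E' = π[v](π[f,y,v]((σ[h<2](R) ⋈[h=b] T)))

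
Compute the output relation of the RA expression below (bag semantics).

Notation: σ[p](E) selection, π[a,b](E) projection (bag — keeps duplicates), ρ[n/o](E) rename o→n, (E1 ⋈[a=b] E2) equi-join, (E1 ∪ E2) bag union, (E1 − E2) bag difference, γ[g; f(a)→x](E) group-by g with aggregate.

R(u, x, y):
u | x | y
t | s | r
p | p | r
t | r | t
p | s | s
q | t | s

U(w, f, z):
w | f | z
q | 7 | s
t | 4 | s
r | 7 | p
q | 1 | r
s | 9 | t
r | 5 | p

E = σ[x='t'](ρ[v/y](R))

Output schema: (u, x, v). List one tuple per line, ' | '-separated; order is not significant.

Subexpression sizes:
  R → 5
  ρ[v/y](R) → 5
  σ[x='t'](ρ[v/y](R)) → 1

== RESULT ==
u | x | v
q | t | s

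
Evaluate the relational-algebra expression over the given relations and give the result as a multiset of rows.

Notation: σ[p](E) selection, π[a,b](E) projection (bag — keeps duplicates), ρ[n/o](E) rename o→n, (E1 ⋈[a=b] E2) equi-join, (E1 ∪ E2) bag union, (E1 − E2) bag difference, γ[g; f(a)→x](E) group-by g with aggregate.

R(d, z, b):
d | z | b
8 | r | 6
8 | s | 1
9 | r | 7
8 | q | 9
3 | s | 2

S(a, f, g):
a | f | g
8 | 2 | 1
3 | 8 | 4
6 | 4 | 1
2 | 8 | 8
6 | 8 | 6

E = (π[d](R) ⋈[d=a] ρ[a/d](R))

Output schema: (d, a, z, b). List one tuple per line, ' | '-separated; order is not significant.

Per-node cardinality:
  R → 5
  π[d](R) → 5
  R → 5
  ρ[a/d](R) → 5
  (π[d](R) ⋈[d=a] ρ[a/d](R)) → 11

== RESULT ==
d | a | z | b
3 | 3 | s | 2
8 | 8 | q | 9
8 | 8 | q | 9
8 | 8 | q | 9
8 | 8 | r | 6
8 | 8 | r | 6
8 | 8 | r | 6
8 | 8 | s | 1
8 | 8 | s | 1
8 | 8 | s | 1
9 | 9 | r | 7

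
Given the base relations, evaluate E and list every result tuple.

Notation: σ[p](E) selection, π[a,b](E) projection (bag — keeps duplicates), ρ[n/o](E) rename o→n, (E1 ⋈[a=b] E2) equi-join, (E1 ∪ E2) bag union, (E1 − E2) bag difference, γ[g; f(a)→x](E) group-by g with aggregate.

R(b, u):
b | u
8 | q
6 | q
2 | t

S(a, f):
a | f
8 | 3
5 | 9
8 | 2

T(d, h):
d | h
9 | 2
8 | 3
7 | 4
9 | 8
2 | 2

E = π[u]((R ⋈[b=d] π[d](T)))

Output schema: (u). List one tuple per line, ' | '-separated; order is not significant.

Row counts bottom-up:
  R → 3
  T → 5
  π[d](T) → 5
  (R ⋈[b=d] π[d](T)) → 2
  π[u]((R ⋈[b=d] π[d](T))) → 2

== RESULT ==
u
q
t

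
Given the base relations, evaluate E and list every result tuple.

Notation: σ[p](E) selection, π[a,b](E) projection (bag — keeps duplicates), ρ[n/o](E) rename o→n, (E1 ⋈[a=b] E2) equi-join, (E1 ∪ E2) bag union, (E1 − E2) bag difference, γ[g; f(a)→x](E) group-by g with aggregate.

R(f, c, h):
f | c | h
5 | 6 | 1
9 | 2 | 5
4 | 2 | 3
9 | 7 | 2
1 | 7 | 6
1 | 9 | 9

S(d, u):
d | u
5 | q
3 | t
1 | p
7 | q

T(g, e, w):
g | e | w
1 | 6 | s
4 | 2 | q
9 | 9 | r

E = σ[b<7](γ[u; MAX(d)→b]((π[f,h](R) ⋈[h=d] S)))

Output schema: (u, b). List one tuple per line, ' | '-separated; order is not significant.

Per-node cardinality:
  R → 6
  π[f,h](R) → 6
  S → 4
  (π[f,h](R) ⋈[h=d] S) → 3
  γ[u; MAX(d)→b]((π[f,h](R) ⋈[h=d] S)) → 3
  σ[b<7](γ[u; MAX(d)→b]((π[f,h](R) ⋈[h=d] S))) → 3

== RESULT ==
u | b
p | 1
q | 5
t | 3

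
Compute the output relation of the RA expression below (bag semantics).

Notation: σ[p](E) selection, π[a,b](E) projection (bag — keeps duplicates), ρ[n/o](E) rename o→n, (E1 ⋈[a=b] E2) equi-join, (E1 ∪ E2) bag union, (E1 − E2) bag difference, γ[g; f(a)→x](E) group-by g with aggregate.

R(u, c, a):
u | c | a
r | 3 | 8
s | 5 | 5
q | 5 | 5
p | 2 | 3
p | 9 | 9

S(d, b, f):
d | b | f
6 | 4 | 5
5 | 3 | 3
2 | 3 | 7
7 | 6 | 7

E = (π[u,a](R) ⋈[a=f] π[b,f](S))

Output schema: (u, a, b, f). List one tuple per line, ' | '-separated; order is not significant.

Stepwise |·|:
  R → 5
  π[u,a](R) → 5
  S → 4
  π[b,f](S) → 4
  (π[u,a](R) ⋈[a=f] π[b,f](S)) → 3

== RESULT ==
u | a | b | f
p | 3 | 3 | 3
q | 5 | 4 | 5
s | 5 | 4 | 5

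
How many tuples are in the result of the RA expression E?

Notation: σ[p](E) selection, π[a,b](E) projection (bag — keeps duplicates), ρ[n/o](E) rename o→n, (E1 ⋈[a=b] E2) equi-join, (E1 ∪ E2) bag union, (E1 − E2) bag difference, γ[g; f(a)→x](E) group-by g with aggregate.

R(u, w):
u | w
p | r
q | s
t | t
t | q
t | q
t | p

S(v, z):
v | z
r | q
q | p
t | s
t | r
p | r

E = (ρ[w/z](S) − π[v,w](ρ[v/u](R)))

Row counts bottom-up:
  S → 5
  ρ[w/z](S) → 5
  R → 6
  ρ[v/u](R) → 6
  π[v,w](ρ[v/u](R)) → 6
  (ρ[w/z](S) − π[v,w](ρ[v/u](R))) → 4

|E| = 4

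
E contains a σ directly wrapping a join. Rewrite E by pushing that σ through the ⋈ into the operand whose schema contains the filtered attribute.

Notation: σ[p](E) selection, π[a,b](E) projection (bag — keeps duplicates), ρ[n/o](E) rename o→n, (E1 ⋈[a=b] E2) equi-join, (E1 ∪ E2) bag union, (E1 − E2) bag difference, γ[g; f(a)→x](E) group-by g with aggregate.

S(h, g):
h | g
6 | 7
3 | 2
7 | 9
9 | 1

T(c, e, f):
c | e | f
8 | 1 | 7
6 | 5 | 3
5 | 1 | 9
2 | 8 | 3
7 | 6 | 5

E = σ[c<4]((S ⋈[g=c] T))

σ filters on c, owned by the right side.
E' = (S ⋈[g=c] σ[c<4](T))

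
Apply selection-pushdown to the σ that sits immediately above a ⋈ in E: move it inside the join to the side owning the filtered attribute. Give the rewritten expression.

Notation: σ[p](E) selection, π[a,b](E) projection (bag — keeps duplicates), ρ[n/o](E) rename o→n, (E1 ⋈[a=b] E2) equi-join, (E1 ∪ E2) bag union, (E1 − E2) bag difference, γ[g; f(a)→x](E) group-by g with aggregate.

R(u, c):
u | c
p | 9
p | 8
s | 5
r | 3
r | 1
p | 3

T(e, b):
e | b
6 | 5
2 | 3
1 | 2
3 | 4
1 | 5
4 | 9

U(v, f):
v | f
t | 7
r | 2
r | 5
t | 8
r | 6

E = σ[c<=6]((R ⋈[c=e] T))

σ filters on c, owned by the left side.
E' = (σ[c<=6](R) ⋈[c=e] T)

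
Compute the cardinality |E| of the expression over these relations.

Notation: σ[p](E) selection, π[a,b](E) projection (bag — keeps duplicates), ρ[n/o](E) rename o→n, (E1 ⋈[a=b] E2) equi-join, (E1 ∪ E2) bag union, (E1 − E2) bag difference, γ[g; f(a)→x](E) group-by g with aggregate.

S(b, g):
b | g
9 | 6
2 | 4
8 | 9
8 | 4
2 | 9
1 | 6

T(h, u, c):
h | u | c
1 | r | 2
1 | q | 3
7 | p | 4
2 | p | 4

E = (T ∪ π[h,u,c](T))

Row counts bottom-up:
  T → 4
  T → 4
  π[h,u,c](T) → 4
  (T ∪ π[h,u,c](T)) → 8

|E| = 8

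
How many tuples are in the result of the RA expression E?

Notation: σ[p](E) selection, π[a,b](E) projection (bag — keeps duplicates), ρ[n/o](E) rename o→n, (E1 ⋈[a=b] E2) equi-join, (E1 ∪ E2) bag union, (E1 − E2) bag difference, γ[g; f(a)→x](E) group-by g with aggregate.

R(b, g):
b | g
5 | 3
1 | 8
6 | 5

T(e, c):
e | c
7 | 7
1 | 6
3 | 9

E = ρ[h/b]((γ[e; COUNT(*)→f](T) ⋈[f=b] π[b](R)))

Row counts bottom-up:
  T → 3
  γ[e; COUNT(*)→f](T) → 3
  R → 3
  π[b](R) → 3
  (γ[e; COUNT(*)→f](T) ⋈[f=b] π[b](R)) → 3
  ρ[h/b]((γ[e; COUNT(*)→f](T) ⋈[f=b] π[b](R))) → 3

|E| = 3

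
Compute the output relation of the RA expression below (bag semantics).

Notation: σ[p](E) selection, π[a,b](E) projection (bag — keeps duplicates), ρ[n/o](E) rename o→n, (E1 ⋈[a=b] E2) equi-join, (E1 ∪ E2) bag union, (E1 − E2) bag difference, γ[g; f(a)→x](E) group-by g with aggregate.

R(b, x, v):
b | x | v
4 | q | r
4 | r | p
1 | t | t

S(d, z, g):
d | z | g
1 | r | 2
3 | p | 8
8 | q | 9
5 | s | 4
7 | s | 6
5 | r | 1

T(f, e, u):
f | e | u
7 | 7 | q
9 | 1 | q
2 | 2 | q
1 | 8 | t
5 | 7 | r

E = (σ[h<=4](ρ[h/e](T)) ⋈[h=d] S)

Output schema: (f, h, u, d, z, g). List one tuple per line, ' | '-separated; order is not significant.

Row counts bottom-up:
  T → 5
  ρ[h/e](T) → 5
  σ[h<=4](ρ[h/e](T)) → 2
  S → 6
  (σ[h<=4](ρ[h/e](T)) ⋈[h=d] S) → 1

== RESULT ==
f | h | u | d | z | g
9 | 1 | q | 1 | r | 2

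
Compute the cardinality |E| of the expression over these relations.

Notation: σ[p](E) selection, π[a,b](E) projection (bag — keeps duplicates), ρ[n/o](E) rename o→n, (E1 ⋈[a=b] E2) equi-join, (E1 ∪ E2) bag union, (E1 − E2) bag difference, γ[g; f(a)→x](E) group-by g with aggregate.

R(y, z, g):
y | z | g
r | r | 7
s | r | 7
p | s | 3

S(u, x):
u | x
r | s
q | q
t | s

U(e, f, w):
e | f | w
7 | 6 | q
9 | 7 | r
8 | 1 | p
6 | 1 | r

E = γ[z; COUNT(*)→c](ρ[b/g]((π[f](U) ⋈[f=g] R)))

Stepwise |·|:
  U → 4
  π[f](U) → 4
  R → 3
  (π[f](U) ⋈[f=g] R) → 2
  ρ[b/g]((π[f](U) ⋈[f=g] R)) → 2
  γ[z; COUNT(*)→c](ρ[b/g]((π[f](U) ⋈[f=g] R))) → 1

|E| = 1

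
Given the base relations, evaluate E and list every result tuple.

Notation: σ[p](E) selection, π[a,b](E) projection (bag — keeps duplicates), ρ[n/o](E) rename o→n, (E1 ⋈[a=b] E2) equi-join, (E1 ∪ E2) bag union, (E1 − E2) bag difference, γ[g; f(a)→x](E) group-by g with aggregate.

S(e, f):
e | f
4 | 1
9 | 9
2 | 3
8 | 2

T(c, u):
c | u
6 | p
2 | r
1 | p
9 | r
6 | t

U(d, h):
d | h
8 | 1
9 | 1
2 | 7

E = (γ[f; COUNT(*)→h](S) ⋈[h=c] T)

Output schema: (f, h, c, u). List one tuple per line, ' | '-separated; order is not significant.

Stepwise |·|:
  S → 4
  γ[f; COUNT(*)→h](S) → 4
  T → 5
  (γ[f; COUNT(*)→h](S) ⋈[h=c] T) → 4

== RESULT ==
f | h | c | u
1 | 1 | 1 | p
2 | 1 | 1 | p
3 | 1 | 1 | p
9 | 1 | 1 | p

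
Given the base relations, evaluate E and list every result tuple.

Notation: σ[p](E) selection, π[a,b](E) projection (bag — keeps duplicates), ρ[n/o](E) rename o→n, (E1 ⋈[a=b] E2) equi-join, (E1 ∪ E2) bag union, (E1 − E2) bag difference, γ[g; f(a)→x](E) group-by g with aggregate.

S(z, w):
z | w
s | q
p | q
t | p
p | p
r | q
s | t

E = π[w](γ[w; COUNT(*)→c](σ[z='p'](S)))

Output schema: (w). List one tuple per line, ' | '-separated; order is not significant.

Per-node cardinality:
  S → 6
  σ[z='p'](S) → 2
  γ[w; COUNT(*)→c](σ[z='p'](S)) → 2
  π[w](γ[w; COUNT(*)→c](σ[z='p'](S))) → 2

== RESULT ==
w
p
q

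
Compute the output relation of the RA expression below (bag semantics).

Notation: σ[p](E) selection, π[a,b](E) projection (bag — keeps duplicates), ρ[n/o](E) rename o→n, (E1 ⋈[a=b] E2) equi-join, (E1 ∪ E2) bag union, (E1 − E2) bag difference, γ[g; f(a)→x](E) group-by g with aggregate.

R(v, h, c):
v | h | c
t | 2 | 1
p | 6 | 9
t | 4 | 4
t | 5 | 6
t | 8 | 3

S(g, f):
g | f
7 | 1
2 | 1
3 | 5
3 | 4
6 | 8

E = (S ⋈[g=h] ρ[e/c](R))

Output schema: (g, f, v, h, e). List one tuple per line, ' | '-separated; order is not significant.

Per-node cardinality:
  S → 5
  R → 5
  ρ[e/c](R) → 5
  (S ⋈[g=h] ρ[e/c](R)) → 2

== RESULT ==
g | f | v | h | e
2 | 1 | t | 2 | 1
6 | 8 | p | 6 | 9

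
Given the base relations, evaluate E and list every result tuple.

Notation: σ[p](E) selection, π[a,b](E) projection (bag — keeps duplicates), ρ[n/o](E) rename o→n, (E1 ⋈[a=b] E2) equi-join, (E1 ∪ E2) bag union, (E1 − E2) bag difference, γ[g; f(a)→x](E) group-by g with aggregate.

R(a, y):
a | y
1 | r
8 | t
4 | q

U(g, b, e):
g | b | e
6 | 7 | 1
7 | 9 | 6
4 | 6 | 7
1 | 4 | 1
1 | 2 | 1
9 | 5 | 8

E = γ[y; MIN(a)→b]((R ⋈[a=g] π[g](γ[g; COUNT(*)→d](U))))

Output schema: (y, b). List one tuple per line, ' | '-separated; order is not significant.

Subexpression sizes:
  R → 3
  U → 6
  γ[g; COUNT(*)→d](U) → 5
  π[g](γ[g; COUNT(*)→d](U)) → 5
  (R ⋈[a=g] π[g](γ[g; COUNT(*)→d](U))) → 2
  γ[y; MIN(a)→b]((R ⋈[a=g] π[g](γ[g; COUNT(*)→d](U)))) → 2

== RESULT ==
y | b
q | 4
r | 1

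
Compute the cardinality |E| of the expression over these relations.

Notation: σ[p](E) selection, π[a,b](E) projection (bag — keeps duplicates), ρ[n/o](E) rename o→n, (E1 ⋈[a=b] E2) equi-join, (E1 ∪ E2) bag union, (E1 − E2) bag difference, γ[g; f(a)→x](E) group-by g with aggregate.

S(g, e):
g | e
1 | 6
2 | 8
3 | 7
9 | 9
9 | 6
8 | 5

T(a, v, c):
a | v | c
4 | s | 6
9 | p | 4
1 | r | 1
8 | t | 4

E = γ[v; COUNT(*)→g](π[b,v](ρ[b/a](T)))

Subexpression sizes:
  T → 4
  ρ[b/a](T) → 4
  π[b,v](ρ[b/a](T)) → 4
  γ[v; COUNT(*)→g](π[b,v](ρ[b/a](T))) → 4

|E| = 4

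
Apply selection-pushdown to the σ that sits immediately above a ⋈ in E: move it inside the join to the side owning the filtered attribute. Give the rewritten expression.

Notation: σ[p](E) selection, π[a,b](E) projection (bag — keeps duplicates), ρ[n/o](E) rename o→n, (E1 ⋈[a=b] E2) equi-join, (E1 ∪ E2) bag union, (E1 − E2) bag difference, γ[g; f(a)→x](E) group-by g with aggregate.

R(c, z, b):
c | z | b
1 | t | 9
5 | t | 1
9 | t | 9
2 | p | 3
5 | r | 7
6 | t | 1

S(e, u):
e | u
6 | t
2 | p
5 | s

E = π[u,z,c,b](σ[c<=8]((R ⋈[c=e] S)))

σ filters on c, owned by the left side.
E' = π[u,z,c,b]((σ[c<=8](R) ⋈[c=e] S))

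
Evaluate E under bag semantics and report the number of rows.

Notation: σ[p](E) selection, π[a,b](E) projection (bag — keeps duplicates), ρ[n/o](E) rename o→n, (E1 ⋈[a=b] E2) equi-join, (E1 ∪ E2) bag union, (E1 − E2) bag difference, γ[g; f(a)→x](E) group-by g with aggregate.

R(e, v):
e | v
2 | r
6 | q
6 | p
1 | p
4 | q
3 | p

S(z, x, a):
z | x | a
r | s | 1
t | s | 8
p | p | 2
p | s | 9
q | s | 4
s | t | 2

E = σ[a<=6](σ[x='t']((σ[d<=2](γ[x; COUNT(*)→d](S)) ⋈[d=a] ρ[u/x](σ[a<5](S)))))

Stepwise |·|:
  S → 6
  γ[x; COUNT(*)→d](S) → 3
  σ[d<=2](γ[x; COUNT(*)→d](S)) → 2
  S → 6
  σ[a<5](S) → 4
  ρ[u/x](σ[a<5](S)) → 4
  (σ[d<=2](γ[x; COUNT(*)→d](S)) ⋈[d=a] ρ[u/x](σ[a<5](S))) → 2
  σ[x='t']((σ[d<=2](γ[x; COUNT(*)→d](S)) ⋈[d=a] ρ[u/x](σ[a<5](S)))) → 1
  σ[a<=6](σ[x='t']((σ[d<=2](γ[x; COUNT(*)→d](S)) ⋈[d=a] ρ[u/x](σ[a<5](S))))) → 1

|E| = 1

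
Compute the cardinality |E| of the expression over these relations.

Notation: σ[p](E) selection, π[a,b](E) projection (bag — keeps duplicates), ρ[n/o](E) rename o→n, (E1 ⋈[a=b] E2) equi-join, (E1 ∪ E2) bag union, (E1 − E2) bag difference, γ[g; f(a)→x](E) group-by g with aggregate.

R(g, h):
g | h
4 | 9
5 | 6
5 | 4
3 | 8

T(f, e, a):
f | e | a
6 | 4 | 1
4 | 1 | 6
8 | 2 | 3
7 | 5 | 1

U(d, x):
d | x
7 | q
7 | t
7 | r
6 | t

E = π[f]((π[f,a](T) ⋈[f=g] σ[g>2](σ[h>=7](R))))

Per-node cardinality:
  T → 4
  π[f,a](T) → 4
  R → 4
  σ[h>=7](R) → 2
  σ[g>2](σ[h>=7](R)) → 2
  (π[f,a](T) ⋈[f=g] σ[g>2](σ[h>=7](R))) → 1
  π[f]((π[f,a](T) ⋈[f=g] σ[g>2](σ[h>=7](R)))) → 1

|E| = 1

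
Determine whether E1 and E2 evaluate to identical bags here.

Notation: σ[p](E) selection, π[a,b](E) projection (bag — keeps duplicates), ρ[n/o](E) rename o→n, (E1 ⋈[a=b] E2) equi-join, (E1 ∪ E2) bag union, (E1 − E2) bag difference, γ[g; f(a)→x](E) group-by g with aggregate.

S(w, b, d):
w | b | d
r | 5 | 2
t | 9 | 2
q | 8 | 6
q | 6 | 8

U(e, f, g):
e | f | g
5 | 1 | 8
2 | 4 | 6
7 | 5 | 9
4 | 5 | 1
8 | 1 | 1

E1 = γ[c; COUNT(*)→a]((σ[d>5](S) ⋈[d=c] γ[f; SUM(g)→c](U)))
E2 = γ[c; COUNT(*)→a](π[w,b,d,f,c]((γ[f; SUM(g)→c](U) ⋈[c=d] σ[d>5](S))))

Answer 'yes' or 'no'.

E1 subexpression sizes:
  S → 4
  σ[d>5](S) → 2
  U → 5
  γ[f; SUM(g)→c](U) → 3
  (σ[d>5](S) ⋈[d=c] γ[f; SUM(g)→c](U)) → 1
  γ[c; COUNT(*)→a]((σ[d>5](S) ⋈[d=c] γ[f; SUM(g)→c](U))) → 1
E2 subexpression sizes:
  U → 5
  γ[f; SUM(g)→c](U) → 3
  S → 4
  σ[d>5](S) → 2
  (γ[f; SUM(g)→c](U) ⋈[c=d] σ[d>5](S)) → 1
  π[w,b,d,f,c]((γ[f; SUM(g)→c](U) ⋈[c=d] σ[d>5](S))) → 1
  γ[c; COUNT(*)→a](π[w,b,d,f,c]((γ[f; SUM(g)→c](U) ⋈[c=d] σ[d>5](S)))) → 1

E1 and E2 produce the same multiset:
c | a
6 | 1

yes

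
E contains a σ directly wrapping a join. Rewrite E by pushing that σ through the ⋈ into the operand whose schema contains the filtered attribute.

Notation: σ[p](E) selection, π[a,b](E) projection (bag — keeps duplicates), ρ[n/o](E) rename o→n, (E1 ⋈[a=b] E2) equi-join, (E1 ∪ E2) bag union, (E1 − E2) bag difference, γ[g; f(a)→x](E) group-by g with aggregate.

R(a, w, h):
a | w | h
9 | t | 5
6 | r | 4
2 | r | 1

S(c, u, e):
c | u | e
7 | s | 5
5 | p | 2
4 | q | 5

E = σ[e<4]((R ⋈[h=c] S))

σ filters on e, owned by the right side.
E' = (R ⋈[h=c] σ[e<4](S))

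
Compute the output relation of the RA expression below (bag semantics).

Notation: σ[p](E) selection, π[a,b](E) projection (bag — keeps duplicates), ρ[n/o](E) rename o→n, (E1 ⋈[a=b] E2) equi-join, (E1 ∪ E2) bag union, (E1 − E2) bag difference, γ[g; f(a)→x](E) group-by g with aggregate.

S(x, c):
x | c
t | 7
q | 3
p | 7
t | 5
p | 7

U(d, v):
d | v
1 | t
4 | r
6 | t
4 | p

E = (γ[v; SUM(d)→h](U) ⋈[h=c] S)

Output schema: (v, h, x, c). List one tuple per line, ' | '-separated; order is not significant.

Per-node cardinality:
  U → 4
  γ[v; SUM(d)→h](U) → 3
  S → 5
  (γ[v; SUM(d)→h](U) ⋈[h=c] S) → 3

== RESULT ==
v | h | x | c
t | 7 | p | 7
t | 7 | p | 7
t | 7 | t | 7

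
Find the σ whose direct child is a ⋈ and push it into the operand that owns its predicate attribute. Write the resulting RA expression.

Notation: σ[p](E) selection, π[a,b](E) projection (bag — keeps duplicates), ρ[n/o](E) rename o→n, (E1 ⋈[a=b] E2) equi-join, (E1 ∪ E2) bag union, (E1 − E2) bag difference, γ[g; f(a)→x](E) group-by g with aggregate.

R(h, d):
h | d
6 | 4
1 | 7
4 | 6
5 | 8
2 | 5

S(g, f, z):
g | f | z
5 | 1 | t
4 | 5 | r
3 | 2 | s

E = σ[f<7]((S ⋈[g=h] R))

σ filters on f, owned by the left side.
E' = (σ[f<7](S) ⋈[g=h] R)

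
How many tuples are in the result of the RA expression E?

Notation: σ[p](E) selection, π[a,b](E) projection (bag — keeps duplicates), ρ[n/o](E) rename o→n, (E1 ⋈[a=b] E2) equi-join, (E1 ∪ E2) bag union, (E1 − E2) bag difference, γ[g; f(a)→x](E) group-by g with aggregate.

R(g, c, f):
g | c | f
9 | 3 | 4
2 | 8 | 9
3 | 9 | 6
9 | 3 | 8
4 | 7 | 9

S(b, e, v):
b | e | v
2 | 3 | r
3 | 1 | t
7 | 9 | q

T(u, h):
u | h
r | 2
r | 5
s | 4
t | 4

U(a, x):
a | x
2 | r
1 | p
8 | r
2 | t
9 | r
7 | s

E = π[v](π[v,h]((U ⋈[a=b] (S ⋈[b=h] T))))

Stepwise |·|:
  U → 6
  S → 3
  T → 4
  (S ⋈[b=h] T) → 1
  (U ⋈[a=b] (S ⋈[b=h] T)) → 2
  π[v,h]((U ⋈[a=b] (S ⋈[b=h] T))) → 2
  π[v](π[v,h]((U ⋈[a=b] (S ⋈[b=h] T)))) → 2

|E| = 2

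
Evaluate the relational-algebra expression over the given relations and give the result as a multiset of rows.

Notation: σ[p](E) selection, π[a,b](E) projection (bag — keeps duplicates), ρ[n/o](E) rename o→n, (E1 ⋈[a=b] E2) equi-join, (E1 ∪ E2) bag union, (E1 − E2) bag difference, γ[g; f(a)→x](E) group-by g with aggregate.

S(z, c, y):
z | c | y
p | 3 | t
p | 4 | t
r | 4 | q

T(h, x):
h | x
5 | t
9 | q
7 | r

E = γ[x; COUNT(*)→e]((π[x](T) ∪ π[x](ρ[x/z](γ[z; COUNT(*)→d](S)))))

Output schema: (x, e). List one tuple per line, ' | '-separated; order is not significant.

Per-node cardinality:
  T → 3
  π[x](T) → 3
  S → 3
  γ[z; COUNT(*)→d](S) → 2
  ρ[x/z](γ[z; COUNT(*)→d](S)) → 2
  π[x](ρ[x/z](γ[z; COUNT(*)→d](S))) → 2
  (π[x](T) ∪ π[x](ρ[x/z](γ[z; COUNT(*)→d](S)))) → 5
  γ[x; COUNT(*)→e]((π[x](T) ∪ π[x](ρ[x/z](γ[z; COUNT(*)→d](S))))) → 4

== RESULT ==
x | e
p | 1
q | 1
r | 2
t | 1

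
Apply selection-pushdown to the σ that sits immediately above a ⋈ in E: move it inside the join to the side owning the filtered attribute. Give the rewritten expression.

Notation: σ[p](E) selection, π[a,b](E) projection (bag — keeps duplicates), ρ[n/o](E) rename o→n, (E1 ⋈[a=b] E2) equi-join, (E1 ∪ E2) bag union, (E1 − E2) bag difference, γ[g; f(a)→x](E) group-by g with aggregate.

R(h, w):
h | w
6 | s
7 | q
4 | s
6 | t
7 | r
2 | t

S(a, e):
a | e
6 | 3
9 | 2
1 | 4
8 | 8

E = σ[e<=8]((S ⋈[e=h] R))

σ filters on e, owned by the left side.
E' = (σ[e<=8](S) ⋈[e=h] R)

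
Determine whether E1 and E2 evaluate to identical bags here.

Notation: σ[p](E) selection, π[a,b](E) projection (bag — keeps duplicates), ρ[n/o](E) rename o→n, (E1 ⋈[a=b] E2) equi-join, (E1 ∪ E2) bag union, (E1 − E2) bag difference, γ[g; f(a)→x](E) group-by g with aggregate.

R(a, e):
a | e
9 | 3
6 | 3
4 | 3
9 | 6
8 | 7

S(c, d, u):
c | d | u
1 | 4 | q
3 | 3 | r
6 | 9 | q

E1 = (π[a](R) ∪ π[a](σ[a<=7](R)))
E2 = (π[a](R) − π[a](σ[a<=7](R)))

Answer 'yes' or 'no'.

E1 per-node cardinality:
  R → 5
  π[a](R) → 5
  R → 5
  σ[a<=7](R) → 2
  π[a](σ[a<=7](R)) → 2
  (π[a](R) ∪ π[a](σ[a<=7](R))) → 7
E2 per-node cardinality:
  R → 5
  π[a](R) → 5
  R → 5
  σ[a<=7](R) → 2
  π[a](σ[a<=7](R)) → 2
  (π[a](R) − π[a](σ[a<=7](R))) → 3

E1 result:
a
4
4
6
6
8
9
9
E2 result:
a
8
9
9
Witness: (6,) appears 2× in E1 but 0× in E2.

no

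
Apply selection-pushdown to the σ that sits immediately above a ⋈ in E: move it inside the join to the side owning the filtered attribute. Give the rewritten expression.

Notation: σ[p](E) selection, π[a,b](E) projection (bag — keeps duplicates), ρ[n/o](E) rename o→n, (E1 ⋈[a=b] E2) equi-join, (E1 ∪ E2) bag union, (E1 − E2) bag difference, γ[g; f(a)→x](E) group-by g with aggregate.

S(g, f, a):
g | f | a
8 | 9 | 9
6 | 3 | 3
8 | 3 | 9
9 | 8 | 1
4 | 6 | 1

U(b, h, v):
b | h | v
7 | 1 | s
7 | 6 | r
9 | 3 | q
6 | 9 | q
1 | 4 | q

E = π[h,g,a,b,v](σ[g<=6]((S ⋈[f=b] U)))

σ filters on g, owned by the left side.
E' = π[h,g,a,b,v]((σ[g<=6](S) ⋈[f=b] U))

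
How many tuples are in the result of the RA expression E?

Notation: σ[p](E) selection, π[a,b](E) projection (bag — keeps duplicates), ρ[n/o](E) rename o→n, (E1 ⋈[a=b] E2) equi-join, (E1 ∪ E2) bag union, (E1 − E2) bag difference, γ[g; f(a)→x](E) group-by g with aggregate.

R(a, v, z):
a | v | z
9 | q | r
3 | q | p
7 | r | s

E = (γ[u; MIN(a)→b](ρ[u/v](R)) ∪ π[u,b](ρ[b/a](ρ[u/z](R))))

Stepwise |·|:
  R → 3
  ρ[u/v](R) → 3
  γ[u; MIN(a)→b](ρ[u/v](R)) → 2
  R → 3
  ρ[u/z](R) → 3
  ρ[b/a](ρ[u/z](R)) → 3
  π[u,b](ρ[b/a](ρ[u/z](R))) → 3
  (γ[u; MIN(a)→b](ρ[u/v](R)) ∪ π[u,b](ρ[b/a](ρ[u/z](R)))) → 5

|E| = 5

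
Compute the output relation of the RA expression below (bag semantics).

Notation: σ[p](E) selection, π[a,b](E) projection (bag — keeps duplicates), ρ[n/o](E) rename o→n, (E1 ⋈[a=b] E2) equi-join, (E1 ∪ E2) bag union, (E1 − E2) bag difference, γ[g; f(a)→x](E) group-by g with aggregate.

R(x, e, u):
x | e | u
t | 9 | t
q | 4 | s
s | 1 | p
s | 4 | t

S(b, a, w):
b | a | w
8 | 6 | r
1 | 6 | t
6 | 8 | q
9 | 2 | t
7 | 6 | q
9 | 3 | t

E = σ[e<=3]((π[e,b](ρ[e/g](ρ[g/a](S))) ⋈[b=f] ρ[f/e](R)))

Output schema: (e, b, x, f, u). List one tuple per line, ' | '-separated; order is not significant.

Row counts bottom-up:
  S → 6
  ρ[g/a](S) → 6
  ρ[e/g](ρ[g/a](S)) → 6
  π[e,b](ρ[e/g](ρ[g/a](S))) → 6
  R → 4
  ρ[f/e](R) → 4
  (π[e,b](ρ[e/g](ρ[g/a](S))) ⋈[b=f] ρ[f/e](R)) → 3
  σ[e<=3]((π[e,b](ρ[e/g](ρ[g/a](S))) ⋈[b=f] ρ[f/e](R))) → 2

== RESULT ==
e | b | x | f | u
2 | 9 | t | 9 | t
3 | 9 | t | 9 | t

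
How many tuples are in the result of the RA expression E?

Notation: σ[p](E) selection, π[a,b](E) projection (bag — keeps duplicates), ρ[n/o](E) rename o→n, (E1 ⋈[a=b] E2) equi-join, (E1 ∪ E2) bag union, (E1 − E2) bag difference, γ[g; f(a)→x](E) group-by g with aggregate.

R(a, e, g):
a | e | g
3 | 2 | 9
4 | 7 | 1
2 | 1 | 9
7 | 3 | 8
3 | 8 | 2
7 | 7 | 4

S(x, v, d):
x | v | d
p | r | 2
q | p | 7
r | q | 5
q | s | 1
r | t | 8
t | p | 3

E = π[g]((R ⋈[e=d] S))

Subexpression sizes:
  R → 6
  S → 6
  (R ⋈[e=d] S) → 6
  π[g]((R ⋈[e=d] S)) → 6

|E| = 6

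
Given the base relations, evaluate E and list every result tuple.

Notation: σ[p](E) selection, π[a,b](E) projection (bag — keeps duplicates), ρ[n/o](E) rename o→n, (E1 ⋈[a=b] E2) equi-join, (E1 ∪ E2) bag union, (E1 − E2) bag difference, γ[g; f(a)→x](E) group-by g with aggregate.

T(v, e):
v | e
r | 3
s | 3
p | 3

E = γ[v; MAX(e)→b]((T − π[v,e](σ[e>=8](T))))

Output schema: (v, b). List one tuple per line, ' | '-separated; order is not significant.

Per-node cardinality:
  T → 3
  T → 3
  σ[e>=8](T) → 0
  π[v,e](σ[e>=8](T)) → 0
  (T − π[v,e](σ[e>=8](T))) → 3
  γ[v; MAX(e)→b]((T − π[v,e](σ[e>=8](T)))) → 3

== RESULT ==
v | b
p | 3
r | 3
s | 3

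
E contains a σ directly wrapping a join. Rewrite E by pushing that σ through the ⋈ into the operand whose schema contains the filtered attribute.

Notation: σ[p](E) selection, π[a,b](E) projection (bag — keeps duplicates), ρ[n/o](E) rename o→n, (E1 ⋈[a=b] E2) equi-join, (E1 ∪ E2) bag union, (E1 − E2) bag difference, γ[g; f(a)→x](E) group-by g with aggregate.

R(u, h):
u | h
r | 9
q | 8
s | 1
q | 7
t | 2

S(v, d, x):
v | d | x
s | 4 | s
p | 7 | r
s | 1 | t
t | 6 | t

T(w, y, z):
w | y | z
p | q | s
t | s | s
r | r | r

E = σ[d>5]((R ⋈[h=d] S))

σ filters on d, owned by the right side.
E' = (R ⋈[h=d] σ[d>5](S))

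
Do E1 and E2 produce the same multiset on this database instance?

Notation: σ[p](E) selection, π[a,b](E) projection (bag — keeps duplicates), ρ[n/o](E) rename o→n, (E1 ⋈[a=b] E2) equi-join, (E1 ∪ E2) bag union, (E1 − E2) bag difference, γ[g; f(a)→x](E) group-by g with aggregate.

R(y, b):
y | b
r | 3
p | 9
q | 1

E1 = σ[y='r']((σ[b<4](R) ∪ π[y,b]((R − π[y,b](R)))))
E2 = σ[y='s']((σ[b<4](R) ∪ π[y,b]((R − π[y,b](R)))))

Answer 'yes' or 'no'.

E1 stepwise |·|:
  R → 3
  σ[b<4](R) → 2
  R → 3
  R → 3
  π[y,b](R) → 3
  (R − π[y,b](R)) → 0
  π[y,b]((R − π[y,b](R))) → 0
  (σ[b<4](R) ∪ π[y,b]((R − π[y,b](R)))) → 2
  σ[y='r']((σ[b<4](R) ∪ π[y,b]((R − π[y,b](R))))) → 1
E2 stepwise |·|:
  R → 3
  σ[b<4](R) → 2
  R → 3
  R → 3
  π[y,b](R) → 3
  (R − π[y,b](R)) → 0
  π[y,b]((R − π[y,b](R))) → 0
  (σ[b<4](R) ∪ π[y,b]((R − π[y,b](R)))) → 2
  σ[y='s']((σ[b<4](R) ∪ π[y,b]((R − π[y,b](R))))) → 0

E1 result:
y | b
r | 3
E2 result:
y | b
(0 rows)
Witness: ('r', 3) appears 1× in E1 but 0× in E2.

no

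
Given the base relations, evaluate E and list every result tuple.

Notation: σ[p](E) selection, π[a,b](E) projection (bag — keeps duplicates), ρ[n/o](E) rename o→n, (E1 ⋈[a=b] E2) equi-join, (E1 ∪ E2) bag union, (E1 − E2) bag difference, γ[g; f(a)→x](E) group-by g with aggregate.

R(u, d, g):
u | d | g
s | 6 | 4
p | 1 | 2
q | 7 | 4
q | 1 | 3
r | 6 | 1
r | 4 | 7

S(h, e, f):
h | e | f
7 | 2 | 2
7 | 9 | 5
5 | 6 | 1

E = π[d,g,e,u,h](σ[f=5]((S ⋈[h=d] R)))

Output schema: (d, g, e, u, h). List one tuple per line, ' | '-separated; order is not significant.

Subexpression sizes:
  S → 3
  R → 6
  (S ⋈[h=d] R) → 2
  σ[f=5]((S ⋈[h=d] R)) → 1
  π[d,g,e,u,h](σ[f=5]((S ⋈[h=d] R))) → 1

== RESULT ==
d | g | e | u | h
7 | 4 | 9 | q | 7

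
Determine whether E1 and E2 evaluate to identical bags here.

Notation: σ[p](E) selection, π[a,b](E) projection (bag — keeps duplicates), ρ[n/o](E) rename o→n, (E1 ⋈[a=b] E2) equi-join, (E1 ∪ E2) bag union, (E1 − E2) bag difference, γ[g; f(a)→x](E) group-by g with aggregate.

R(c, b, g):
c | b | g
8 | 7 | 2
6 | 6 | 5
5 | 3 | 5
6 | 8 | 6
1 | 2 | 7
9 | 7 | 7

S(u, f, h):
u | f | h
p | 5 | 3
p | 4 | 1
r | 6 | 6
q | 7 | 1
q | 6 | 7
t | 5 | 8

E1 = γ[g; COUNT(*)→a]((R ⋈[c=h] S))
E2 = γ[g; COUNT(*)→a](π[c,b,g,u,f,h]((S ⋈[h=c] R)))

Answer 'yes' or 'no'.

E1 stepwise |·|:
  R → 6
  S → 6
  (R ⋈[c=h] S) → 5
  γ[g; COUNT(*)→a]((R ⋈[c=h] S)) → 4
E2 stepwise |·|:
  S → 6
  R → 6
  (S ⋈[h=c] R) → 5
  π[c,b,g,u,f,h]((S ⋈[h=c] R)) → 5
  γ[g; COUNT(*)→a](π[c,b,g,u,f,h]((S ⋈[h=c] R))) → 4

E1 and E2 produce the same multiset:
g | a
2 | 1
5 | 1
6 | 1
7 | 2

yes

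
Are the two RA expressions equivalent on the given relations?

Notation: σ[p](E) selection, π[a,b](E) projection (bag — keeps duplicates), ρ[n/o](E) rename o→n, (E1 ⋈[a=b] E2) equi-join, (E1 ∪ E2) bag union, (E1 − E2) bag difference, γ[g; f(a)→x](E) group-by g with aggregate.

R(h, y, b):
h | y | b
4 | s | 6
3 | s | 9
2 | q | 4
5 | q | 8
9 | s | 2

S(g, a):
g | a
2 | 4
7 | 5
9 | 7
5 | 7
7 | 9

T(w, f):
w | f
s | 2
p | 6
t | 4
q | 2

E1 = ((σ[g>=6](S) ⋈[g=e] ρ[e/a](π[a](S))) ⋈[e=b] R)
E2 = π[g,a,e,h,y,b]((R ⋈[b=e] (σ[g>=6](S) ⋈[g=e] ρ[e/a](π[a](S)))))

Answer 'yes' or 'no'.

E1 row counts bottom-up:
  S → 5
  σ[g>=6](S) → 3
  S → 5
  π[a](S) → 5
  ρ[e/a](π[a](S)) → 5
  (σ[g>=6](S) ⋈[g=e] ρ[e/a](π[a](S))) → 5
  R → 5
  ((σ[g>=6](S) ⋈[g=e] ρ[e/a](π[a](S))) ⋈[e=b] R) → 1
E2 row counts bottom-up:
  R → 5
  S → 5
  σ[g>=6](S) → 3
  S → 5
  π[a](S) → 5
  ρ[e/a](π[a](S)) → 5
  (σ[g>=6](S) ⋈[g=e] ρ[e/a](π[a](S))) → 5
  (R ⋈[b=e] (σ[g>=6](S) ⋈[g=e] ρ[e/a](π[a](S)))) → 1
  π[g,a,e,h,y,b]((R ⋈[b=e] (σ[g>=6](S) ⋈[g=e] ρ[e/a](π[a](S))))) → 1

E1 and E2 produce the same multiset:
g | a | e | h | y | b
9 | 7 | 9 | 3 | s | 9

yes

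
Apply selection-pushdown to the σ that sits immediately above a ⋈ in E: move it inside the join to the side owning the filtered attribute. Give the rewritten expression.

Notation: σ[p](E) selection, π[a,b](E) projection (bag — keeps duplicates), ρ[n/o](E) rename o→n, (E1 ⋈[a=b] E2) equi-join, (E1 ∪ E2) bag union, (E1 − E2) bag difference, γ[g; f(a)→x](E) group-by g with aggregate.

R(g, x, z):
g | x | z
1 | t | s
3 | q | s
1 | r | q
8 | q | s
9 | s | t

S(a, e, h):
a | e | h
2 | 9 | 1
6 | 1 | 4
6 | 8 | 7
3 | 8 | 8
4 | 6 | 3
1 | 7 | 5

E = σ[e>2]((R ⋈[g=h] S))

σ filters on e, owned by the right side.
E' = (R ⋈[g=h] σ[e>2](S))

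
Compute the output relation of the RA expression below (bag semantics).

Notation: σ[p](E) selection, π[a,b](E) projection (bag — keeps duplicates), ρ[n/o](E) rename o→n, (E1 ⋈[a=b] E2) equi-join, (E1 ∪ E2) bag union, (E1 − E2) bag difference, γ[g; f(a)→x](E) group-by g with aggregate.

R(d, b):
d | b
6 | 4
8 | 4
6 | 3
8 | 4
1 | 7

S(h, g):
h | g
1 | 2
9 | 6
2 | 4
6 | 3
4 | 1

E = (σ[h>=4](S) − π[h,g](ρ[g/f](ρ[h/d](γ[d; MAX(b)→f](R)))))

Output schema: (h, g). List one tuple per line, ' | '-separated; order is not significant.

Per-node cardinality:
  S → 5
  σ[h>=4](S) → 3
  R → 5
  γ[d; MAX(b)→f](R) → 3
  ρ[h/d](γ[d; MAX(b)→f](R)) → 3
  ρ[g/f](ρ[h/d](γ[d; MAX(b)→f](R))) → 3
  π[h,g](ρ[g/f](ρ[h/d](γ[d; MAX(b)→f](R)))) → 3
  (σ[h>=4](S) − π[h,g](ρ[g/f](ρ[h/d](γ[d; MAX(b)→f](R))))) → 3

== RESULT ==
h | g
4 | 1
6 | 3
9 | 6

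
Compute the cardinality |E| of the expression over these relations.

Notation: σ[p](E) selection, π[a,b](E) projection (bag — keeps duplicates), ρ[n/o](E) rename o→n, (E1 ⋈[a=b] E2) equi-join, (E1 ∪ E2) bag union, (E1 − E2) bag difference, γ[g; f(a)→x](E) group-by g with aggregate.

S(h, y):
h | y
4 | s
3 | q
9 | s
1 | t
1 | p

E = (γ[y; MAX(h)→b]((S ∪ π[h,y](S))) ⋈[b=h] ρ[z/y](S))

Row counts bottom-up:
  S → 5
  S → 5
  π[h,y](S) → 5
  (S ∪ π[h,y](S)) → 10
  γ[y; MAX(h)→b]((S ∪ π[h,y](S))) → 4
  S → 5
  ρ[z/y](S) → 5
  (γ[y; MAX(h)→b]((S ∪ π[h,y](S))) ⋈[b=h] ρ[z/y](S)) → 6

|E| = 6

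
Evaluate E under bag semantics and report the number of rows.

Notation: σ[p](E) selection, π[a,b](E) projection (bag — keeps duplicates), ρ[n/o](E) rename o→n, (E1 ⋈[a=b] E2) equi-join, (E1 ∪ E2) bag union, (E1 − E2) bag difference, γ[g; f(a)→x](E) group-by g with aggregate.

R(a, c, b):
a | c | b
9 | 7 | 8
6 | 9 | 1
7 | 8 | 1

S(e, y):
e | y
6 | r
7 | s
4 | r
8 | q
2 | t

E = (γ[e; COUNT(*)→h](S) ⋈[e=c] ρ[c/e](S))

Per-node cardinality:
  S → 5
  γ[e; COUNT(*)→h](S) → 5
  S → 5
  ρ[c/e](S) → 5
  (γ[e; COUNT(*)→h](S) ⋈[e=c] ρ[c/e](S)) → 5

|E| = 5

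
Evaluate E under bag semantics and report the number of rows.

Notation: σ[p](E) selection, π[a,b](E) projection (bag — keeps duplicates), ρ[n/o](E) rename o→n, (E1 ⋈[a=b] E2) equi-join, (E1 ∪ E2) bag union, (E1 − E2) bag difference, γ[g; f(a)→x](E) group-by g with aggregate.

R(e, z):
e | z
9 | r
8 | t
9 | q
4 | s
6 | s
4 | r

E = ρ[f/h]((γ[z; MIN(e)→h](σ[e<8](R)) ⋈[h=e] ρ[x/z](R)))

Row counts bottom-up:
  R → 6
  σ[e<8](R) → 3
  γ[z; MIN(e)→h](σ[e<8](R)) → 2
  R → 6
  ρ[x/z](R) → 6
  (γ[z; MIN(e)→h](σ[e<8](R)) ⋈[h=e] ρ[x/z](R)) → 4
  ρ[f/h]((γ[z; MIN(e)→h](σ[e<8](R)) ⋈[h=e] ρ[x/z](R))) → 4

|E| = 4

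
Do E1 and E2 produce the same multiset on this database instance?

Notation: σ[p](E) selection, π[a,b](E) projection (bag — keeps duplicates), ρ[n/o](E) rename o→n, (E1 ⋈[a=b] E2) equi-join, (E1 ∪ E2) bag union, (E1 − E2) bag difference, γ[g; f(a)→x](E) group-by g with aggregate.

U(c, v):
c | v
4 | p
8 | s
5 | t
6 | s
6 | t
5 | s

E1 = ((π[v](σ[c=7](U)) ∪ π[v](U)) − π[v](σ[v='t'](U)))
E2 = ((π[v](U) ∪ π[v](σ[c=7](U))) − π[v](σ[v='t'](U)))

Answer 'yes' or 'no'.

E1 per-node cardinality:
  U → 6
  σ[c=7](U) → 0
  π[v](σ[c=7](U)) → 0
  U → 6
  π[v](U) → 6
  (π[v](σ[c=7](U)) ∪ π[v](U)) → 6
  U → 6
  σ[v='t'](U) → 2
  π[v](σ[v='t'](U)) → 2
  ((π[v](σ[c=7](U)) ∪ π[v](U)) − π[v](σ[v='t'](U))) → 4
E2 per-node cardinality:
  U → 6
  π[v](U) → 6
  U → 6
  σ[c=7](U) → 0
  π[v](σ[c=7](U)) → 0
  (π[v](U) ∪ π[v](σ[c=7](U))) → 6
  U → 6
  σ[v='t'](U) → 2
  π[v](σ[v='t'](U)) → 2
  ((π[v](U) ∪ π[v](σ[c=7](U))) − π[v](σ[v='t'](U))) → 4

E1 and E2 produce the same multiset:
v
p
s
s
s

yes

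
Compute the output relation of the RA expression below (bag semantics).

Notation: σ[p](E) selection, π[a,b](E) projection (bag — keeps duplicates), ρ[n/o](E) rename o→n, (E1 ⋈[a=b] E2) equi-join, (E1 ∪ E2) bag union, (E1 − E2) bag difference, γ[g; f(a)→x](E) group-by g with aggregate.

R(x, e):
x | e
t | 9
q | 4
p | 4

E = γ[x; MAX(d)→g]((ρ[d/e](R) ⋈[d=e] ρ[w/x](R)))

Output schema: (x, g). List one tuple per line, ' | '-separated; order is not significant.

Stepwise |·|:
  R → 3
  ρ[d/e](R) → 3
  R → 3
  ρ[w/x](R) → 3
  (ρ[d/e](R) ⋈[d=e] ρ[w/x](R)) → 5
  γ[x; MAX(d)→g]((ρ[d/e](R) ⋈[d=e] ρ[w/x](R))) → 3

== RESULT ==
x | g
p | 4
q | 4
t | 9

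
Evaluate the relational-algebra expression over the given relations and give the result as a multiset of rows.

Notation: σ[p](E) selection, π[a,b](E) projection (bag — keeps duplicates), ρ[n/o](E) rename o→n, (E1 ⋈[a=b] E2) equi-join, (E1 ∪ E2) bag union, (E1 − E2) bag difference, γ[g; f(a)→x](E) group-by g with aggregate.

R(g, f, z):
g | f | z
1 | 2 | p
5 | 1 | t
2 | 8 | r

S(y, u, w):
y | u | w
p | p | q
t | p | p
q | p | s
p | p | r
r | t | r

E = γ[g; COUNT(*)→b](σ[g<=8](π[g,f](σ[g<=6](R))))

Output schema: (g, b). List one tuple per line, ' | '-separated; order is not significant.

Per-node cardinality:
  R → 3
  σ[g<=6](R) → 3
  π[g,f](σ[g<=6](R)) → 3
  σ[g<=8](π[g,f](σ[g<=6](R))) → 3
  γ[g; COUNT(*)→b](σ[g<=8](π[g,f](σ[g<=6](R)))) → 3

== RESULT ==
g | b
1 | 1
2 | 1
5 | 1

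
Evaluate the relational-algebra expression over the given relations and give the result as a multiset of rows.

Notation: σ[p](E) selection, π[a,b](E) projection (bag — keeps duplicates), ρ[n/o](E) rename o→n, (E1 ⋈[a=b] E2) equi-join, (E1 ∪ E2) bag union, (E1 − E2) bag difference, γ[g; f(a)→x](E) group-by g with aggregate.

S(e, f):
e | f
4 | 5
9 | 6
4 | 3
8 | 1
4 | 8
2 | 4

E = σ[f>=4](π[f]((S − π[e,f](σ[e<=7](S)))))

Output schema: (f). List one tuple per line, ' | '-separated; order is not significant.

Stepwise |·|:
  S → 6
  S → 6
  σ[e<=7](S) → 4
  π[e,f](σ[e<=7](S)) → 4
  (S − π[e,f](σ[e<=7](S))) → 2
  π[f]((S − π[e,f](σ[e<=7](S)))) → 2
  σ[f>=4](π[f]((S − π[e,f](σ[e<=7](S))))) → 1

== RESULT ==
f
6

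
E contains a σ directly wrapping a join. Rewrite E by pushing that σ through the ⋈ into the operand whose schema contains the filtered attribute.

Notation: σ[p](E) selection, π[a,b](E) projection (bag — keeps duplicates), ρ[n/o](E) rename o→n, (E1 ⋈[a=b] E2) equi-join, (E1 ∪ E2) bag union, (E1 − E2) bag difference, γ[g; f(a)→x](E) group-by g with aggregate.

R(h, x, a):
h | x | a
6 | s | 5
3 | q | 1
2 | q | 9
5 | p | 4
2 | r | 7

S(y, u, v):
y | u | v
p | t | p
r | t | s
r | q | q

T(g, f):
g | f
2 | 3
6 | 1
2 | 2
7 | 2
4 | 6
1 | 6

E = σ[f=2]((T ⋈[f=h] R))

σ filters on f, owned by the left side.
E' = (σ[f=2](T) ⋈[f=h] R)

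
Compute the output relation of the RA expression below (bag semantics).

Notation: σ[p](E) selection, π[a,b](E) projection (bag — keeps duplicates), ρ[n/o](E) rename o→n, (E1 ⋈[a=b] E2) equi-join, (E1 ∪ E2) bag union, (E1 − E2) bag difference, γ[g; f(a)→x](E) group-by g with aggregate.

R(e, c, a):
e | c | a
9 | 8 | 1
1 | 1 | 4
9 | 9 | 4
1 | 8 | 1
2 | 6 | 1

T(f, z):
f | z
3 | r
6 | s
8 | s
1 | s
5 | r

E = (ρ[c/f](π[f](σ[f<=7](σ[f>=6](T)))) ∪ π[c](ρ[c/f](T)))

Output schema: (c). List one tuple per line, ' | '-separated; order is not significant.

Per-node cardinality:
  T → 5
  σ[f>=6](T) → 2
  σ[f<=7](σ[f>=6](T)) → 1
  π[f](σ[f<=7](σ[f>=6](T))) → 1
  ρ[c/f](π[f](σ[f<=7](σ[f>=6](T)))) → 1
  T → 5
  ρ[c/f](T) → 5
  π[c](ρ[c/f](T)) → 5
  (ρ[c/f](π[f](σ[f<=7](σ[f>=6](T)))) ∪ π[c](ρ[c/f](T))) → 6

== RESULT ==
c
1
3
5
6
6
8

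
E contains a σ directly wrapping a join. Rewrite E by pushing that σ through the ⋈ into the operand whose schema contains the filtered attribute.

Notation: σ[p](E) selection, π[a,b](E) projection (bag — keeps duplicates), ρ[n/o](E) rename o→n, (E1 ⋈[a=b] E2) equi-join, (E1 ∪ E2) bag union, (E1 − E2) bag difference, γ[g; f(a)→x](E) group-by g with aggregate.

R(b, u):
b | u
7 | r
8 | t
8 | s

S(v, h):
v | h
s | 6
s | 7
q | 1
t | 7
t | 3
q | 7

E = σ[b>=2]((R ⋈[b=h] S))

σ filters on b, owned by the left side.
E' = (σ[b>=2](R) ⋈[b=h] S)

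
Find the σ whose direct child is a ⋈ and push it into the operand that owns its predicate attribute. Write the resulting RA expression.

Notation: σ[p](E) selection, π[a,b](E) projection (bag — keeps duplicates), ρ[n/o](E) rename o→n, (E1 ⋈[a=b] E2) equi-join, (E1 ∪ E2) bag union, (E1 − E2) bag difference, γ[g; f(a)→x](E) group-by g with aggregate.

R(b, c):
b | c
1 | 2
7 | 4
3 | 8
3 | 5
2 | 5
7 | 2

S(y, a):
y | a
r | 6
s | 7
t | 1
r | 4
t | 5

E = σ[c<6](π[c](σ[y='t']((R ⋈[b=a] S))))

σ filters on y, owned by the right side.
E' = σ[c<6](π[c]((R ⋈[b=a] σ[y='t'](S))))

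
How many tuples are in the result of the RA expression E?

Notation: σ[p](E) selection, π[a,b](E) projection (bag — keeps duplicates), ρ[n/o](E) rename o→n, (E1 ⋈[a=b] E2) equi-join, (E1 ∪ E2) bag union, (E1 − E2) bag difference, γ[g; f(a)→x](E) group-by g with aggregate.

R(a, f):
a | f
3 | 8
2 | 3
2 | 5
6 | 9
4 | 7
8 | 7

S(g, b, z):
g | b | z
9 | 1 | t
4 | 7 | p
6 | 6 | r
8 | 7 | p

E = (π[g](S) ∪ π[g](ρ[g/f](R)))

Subexpression sizes:
  S → 4
  π[g](S) → 4
  R → 6
  ρ[g/f](R) → 6
  π[g](ρ[g/f](R)) → 6
  (π[g](S) ∪ π[g](ρ[g/f](R))) → 10

|E| = 10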